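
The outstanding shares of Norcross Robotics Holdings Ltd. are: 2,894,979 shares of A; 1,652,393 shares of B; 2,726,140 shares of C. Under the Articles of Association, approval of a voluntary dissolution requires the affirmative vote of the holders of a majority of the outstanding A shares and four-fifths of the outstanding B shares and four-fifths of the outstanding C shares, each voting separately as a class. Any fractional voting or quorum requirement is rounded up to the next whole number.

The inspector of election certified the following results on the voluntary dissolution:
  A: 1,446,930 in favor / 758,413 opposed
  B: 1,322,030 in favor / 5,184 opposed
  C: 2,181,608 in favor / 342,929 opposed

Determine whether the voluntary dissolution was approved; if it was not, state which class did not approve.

Not approved — the A shares did not give the required vote.

A: a majority of 2894979 is 1447490; 1,447,490 required, 1,446,930 in favor — not approved.
B: 4/5 of 1652393 = 1321914.40, rounded up to 1321915; 1,321,915 required, 1,322,030 in favor — approved.
C: 4/5 of 2726140 = 2180912; 2,180,912 required, 2,181,608 in favor — approved.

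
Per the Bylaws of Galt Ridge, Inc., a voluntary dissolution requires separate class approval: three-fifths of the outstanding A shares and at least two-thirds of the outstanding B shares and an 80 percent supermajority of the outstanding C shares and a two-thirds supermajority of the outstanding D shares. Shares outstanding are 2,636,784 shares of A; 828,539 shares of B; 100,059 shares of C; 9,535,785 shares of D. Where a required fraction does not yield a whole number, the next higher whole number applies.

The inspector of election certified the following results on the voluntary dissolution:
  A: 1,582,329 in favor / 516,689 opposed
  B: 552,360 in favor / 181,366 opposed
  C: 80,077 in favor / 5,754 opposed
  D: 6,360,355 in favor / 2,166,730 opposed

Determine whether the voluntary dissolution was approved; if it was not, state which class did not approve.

A: 3/5 of 2636784 = 1582070.40, rounded up to 1582071; 1,582,071 required, 1,582,329 in favor — approved.
B: 2/3 of 828539 = 552359.33, rounded up to 552360; 552,360 required, 552,360 in favor — approved.
C: 4/5 of 100059 = 80047.20, rounded up to 80048; 80,048 required, 80,077 in favor — approved.
D: 2/3 of 9535785 = 6357190; 6,357,190 required, 6,360,355 in favor — approved.

Approved — every class gave the required vote.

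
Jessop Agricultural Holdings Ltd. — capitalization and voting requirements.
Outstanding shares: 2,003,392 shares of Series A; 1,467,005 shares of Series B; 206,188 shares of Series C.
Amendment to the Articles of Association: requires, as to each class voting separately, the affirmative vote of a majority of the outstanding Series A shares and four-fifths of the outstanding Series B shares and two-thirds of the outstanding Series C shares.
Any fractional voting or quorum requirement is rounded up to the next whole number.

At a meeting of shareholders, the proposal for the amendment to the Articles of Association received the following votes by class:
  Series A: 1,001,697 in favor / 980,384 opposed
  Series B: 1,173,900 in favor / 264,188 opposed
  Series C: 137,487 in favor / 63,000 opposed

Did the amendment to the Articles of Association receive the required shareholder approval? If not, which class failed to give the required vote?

Approved — every class gave the required vote.

Series A: a majority of 2003392 is 1001697; 1,001,697 required, 1,001,697 in favor — approved.
Series B: 4/5 of 1467005 = 1173604; 1,173,604 required, 1,173,900 in favor — approved.
Series C: 2/3 of 206188 = 137458.67, rounded up to 137459; 137,459 required, 137,487 in favor — approved.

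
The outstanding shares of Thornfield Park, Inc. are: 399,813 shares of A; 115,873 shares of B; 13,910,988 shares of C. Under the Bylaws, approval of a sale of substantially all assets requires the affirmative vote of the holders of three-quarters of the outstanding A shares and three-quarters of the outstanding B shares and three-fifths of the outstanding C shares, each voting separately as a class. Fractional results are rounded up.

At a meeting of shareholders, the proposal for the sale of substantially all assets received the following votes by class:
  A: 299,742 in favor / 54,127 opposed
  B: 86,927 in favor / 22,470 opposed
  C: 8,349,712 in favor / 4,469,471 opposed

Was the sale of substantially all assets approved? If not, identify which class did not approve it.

A: 3/4 of 399813 = 299859.75, rounded up to 299860; 299,860 required, 299,742 in favor — not approved.
B: 3/4 of 115873 = 86904.75, rounded up to 86905; 86,905 required, 86,927 in favor — approved.
C: 3/5 of 13910988 = 8346592.80, rounded up to 8346593; 8,346,593 required, 8,349,712 in favor — approved.

Not approved — the A shares did not give the required vote.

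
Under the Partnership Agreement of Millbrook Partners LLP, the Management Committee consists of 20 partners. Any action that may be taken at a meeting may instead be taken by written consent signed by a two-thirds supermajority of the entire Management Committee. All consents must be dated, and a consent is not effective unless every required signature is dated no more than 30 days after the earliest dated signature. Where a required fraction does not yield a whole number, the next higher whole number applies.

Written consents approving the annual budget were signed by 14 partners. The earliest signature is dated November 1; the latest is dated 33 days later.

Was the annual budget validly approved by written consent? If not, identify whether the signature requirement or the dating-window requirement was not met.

Signatures required: a two-thirds supermajority of 20 — 2/3 of 20 = 13.33, rounded up to 14, so 14 needed; 14 signed. Sufficient.
Dating window: the latest signature is 33 days after the earliest; the limit is 30 days. Outside the window.

Not effective — dating-window requirement not satisfied.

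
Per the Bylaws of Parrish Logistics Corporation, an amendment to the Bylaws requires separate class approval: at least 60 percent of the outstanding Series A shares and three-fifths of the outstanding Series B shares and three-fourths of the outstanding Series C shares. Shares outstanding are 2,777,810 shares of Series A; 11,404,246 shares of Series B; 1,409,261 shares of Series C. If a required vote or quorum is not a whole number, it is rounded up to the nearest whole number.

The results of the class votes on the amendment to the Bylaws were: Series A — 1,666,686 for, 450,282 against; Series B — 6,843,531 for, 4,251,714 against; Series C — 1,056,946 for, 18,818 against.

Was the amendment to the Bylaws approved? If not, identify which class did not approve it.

Approved — every class gave the required vote.

Series A: 3/5 of 2777810 = 1666686; 1,666,686 required, 1,666,686 in favor — approved.
Series B: 3/5 of 11404246 = 6842547.60, rounded up to 6842548; 6,842,548 required, 6,843,531 in favor — approved.
Series C: 3/4 of 1409261 = 1056945.75, rounded up to 1056946; 1,056,946 required, 1,056,946 in favor — approved.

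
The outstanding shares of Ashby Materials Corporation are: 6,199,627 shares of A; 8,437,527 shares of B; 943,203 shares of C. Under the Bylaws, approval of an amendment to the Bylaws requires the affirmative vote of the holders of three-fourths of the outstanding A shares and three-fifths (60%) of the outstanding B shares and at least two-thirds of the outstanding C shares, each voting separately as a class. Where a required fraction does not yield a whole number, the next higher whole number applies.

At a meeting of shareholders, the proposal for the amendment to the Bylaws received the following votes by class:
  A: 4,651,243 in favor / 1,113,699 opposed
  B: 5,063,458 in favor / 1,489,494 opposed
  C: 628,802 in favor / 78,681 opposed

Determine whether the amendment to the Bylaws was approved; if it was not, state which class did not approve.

Approved — every class gave the required vote.

A: 3/4 of 6199627 = 4649720.25, rounded up to 4649721; 4,649,721 required, 4,651,243 in favor — approved.
B: 3/5 of 8437527 = 5062516.20, rounded up to 5062517; 5,062,517 required, 5,063,458 in favor — approved.
C: 2/3 of 943203 = 628802; 628,802 required, 628,802 in favor — approved.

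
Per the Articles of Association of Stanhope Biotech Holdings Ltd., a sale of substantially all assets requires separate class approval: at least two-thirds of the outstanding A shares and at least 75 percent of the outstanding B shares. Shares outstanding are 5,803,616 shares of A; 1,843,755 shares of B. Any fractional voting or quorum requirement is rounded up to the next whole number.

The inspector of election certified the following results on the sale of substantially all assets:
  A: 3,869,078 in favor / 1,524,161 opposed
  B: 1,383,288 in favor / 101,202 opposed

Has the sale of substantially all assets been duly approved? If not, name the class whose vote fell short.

A: 2/3 of 5803616 = 3869077.33, rounded up to 3869078; 3,869,078 required, 3,869,078 in favor — approved.
B: 3/4 of 1843755 = 1382816.25, rounded up to 1382817; 1,382,817 required, 1,383,288 in favor — approved.

Approved — every class gave the required vote.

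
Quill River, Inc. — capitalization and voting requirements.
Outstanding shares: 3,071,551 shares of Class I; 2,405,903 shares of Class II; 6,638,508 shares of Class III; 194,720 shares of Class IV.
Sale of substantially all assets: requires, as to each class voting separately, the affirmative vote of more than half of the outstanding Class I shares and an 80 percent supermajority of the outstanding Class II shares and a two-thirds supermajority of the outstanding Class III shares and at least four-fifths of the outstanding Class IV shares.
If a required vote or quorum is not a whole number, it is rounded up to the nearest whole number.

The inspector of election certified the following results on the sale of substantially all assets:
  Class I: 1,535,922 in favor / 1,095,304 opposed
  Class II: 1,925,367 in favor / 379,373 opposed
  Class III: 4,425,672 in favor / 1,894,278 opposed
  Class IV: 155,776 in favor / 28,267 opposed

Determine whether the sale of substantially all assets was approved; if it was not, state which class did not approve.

Approved — every class gave the required vote.

Class I: a majority of 3071551 is 1535776; 1,535,776 required, 1,535,922 in favor — approved.
Class II: 4/5 of 2405903 = 1924722.40, rounded up to 1924723; 1,924,723 required, 1,925,367 in favor — approved.
Class III: 2/3 of 6638508 = 4425672; 4,425,672 required, 4,425,672 in favor — approved.
Class IV: 4/5 of 194720 = 155776; 155,776 required, 155,776 in favor — approved.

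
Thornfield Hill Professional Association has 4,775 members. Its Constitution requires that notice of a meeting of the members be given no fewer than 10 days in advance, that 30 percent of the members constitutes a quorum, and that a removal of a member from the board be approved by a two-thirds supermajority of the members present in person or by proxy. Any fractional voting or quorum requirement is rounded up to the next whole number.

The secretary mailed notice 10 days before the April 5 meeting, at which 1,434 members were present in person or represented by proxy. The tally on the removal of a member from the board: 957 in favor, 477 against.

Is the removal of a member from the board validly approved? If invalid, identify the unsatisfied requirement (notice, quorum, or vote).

Notice: 10 days given; 10 required. Satisfied.
Quorum: 30% of 4,775 = 1,432.50, rounded up to 1,433; 1,434 present. Satisfied.
Vote: requires two-thirds of those present (1,434); 2/3 of 1434 = 956, so 956 needed; 957 in favor. Satisfied.

Valid — all requirements satisfied.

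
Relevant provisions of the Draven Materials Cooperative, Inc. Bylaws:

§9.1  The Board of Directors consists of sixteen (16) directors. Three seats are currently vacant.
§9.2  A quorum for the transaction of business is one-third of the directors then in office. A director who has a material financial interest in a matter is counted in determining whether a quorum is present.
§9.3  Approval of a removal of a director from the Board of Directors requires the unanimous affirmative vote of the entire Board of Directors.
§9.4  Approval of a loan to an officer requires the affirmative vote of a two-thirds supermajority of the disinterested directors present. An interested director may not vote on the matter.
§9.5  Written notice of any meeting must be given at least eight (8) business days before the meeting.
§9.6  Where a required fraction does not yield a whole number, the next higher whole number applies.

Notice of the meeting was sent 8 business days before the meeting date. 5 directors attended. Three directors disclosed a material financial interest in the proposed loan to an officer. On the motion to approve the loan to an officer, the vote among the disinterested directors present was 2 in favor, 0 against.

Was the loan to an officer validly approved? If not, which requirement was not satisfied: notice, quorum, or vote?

Notice: 8 business days given; 8 required (8 ≥ 8). Satisfied.
Quorum: 5 present (interested directors count toward quorum); quorum is 5. Satisfied.
Vote: the loan to an officer requires two-thirds of the disinterested directors present (5 − 3 = 2). 2/3 of 2 = 1.33, rounded up to 2, so 2 affirmative votes are needed; 2 voted in favor. Satisfied.

Valid — all requirements satisfied.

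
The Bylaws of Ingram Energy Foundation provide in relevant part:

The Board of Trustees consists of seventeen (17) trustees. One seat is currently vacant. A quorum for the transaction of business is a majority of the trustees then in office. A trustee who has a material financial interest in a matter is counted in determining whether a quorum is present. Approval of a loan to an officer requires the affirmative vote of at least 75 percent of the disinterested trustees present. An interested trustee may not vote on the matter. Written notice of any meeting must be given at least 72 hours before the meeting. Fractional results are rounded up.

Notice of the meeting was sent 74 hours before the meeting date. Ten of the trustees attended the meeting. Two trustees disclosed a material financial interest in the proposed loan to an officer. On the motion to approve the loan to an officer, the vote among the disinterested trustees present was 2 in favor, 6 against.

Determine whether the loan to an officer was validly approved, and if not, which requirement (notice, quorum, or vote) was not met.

Invalid — vote requirement not satisfied.

Notice: 74 hours given; 72 required (74 ≥ 72). Satisfied.
Quorum: 10 present (interested trustees count toward quorum); quorum is 9. Satisfied.
Vote: the loan to an officer requires three-fourths of the disinterested trustees present (10 − 2 = 8). 3/4 of 8 = 6, so 6 affirmative votes are needed; 2 voted in favor. Not satisfied.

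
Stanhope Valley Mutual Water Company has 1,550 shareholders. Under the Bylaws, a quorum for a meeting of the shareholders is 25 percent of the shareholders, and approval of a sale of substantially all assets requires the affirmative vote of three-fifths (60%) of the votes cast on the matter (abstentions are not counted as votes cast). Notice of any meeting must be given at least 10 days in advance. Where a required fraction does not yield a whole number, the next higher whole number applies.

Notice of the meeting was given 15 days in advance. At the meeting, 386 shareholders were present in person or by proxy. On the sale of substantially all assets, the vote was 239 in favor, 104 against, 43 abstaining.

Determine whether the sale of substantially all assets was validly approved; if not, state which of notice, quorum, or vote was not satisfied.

Invalid — quorum requirement not satisfied.

Notice: 15 days given; 10 required. Satisfied.
Quorum: 25% of 1,550 = 387.50, rounded up to 388; 386 present. Not satisfied.
Vote: requires three-fifths of the votes cast (386 − 43 abstaining = 343); 3/5 of 343 = 205.80, rounded up to 206, so 206 needed; 239 in favor. Satisfied.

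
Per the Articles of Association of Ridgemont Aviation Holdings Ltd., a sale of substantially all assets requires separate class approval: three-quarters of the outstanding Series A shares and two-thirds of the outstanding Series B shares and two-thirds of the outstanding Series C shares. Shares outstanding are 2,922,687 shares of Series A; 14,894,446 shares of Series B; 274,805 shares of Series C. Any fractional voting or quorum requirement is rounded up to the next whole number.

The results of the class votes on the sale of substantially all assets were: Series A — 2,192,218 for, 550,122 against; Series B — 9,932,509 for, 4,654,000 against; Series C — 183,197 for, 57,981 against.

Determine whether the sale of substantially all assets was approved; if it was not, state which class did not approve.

Not approved — the Series C shares did not give the required vote.

Series A: 3/4 of 2922687 = 2192015.25, rounded up to 2192016; 2,192,016 required, 2,192,218 in favor — approved.
Series B: 2/3 of 14894446 = 9929630.67, rounded up to 9929631; 9,929,631 required, 9,932,509 in favor — approved.
Series C: 2/3 of 274805 = 183203.33, rounded up to 183204; 183,204 required, 183,197 in favor — not approved.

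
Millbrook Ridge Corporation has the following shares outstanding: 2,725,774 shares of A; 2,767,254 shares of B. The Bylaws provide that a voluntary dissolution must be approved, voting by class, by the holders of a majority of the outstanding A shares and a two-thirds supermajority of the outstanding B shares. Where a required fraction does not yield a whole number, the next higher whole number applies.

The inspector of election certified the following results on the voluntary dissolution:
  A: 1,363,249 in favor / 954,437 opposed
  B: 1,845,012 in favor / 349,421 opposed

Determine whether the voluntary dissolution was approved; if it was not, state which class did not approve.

Approved — every class gave the required vote.

A: a majority of 2725774 is 1362888; 1,362,888 required, 1,363,249 in favor — approved.
B: 2/3 of 2767254 = 1844836; 1,844,836 required, 1,845,012 in favor — approved.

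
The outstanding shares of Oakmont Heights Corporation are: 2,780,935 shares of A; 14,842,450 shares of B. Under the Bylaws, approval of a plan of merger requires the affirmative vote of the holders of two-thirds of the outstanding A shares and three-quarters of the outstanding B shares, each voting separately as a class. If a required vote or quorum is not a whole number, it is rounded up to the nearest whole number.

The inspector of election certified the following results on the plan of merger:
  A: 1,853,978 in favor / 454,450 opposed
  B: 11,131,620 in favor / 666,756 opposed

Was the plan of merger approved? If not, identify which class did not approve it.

Not approved — the B shares did not give the required vote.

A: 2/3 of 2780935 = 1853956.67, rounded up to 1853957; 1,853,957 required, 1,853,978 in favor — approved.
B: 3/4 of 14842450 = 11131837.50, rounded up to 11131838; 11,131,838 required, 11,131,620 in favor — not approved.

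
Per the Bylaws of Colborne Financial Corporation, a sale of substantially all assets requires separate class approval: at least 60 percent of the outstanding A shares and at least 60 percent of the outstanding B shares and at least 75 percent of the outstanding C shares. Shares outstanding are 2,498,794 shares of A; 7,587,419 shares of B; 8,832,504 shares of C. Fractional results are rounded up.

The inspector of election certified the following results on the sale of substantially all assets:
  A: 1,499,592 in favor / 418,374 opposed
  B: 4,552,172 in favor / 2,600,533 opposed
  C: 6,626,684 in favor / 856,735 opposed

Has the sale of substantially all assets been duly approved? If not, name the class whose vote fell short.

Not approved — the B shares did not give the required vote.

A: 3/5 of 2498794 = 1499276.40, rounded up to 1499277; 1,499,277 required, 1,499,592 in favor — approved.
B: 3/5 of 7587419 = 4552451.40, rounded up to 4552452; 4,552,452 required, 4,552,172 in favor — not approved.
C: 3/4 of 8832504 = 6624378; 6,624,378 required, 6,626,684 in favor — approved.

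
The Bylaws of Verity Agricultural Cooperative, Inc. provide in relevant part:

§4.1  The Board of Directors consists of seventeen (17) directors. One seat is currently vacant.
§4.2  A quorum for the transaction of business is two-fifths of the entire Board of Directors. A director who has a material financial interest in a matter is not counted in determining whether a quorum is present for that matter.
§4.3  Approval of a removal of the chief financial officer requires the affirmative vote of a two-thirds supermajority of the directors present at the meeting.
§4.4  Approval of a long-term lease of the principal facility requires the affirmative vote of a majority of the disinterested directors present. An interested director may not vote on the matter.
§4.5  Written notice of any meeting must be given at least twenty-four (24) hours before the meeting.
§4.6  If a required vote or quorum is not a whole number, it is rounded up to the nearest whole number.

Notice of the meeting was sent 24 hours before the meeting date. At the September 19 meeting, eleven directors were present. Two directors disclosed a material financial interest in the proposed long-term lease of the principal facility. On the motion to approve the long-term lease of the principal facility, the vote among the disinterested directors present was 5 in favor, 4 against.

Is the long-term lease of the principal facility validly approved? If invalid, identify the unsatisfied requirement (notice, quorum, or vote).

Notice: 24 hours given; 24 required (24 ≥ 24). Satisfied.
Quorum: 11 present, but the 2 interested directors do not count, leaving 9. Quorum is 7. Satisfied.
Vote: the long-term lease of the principal facility requires a majority of the disinterested directors present (11 − 2 = 9). A majority of 9 is 5, so 5 affirmative votes are needed; 5 voted in favor. Satisfied.

Valid — all requirements satisfied.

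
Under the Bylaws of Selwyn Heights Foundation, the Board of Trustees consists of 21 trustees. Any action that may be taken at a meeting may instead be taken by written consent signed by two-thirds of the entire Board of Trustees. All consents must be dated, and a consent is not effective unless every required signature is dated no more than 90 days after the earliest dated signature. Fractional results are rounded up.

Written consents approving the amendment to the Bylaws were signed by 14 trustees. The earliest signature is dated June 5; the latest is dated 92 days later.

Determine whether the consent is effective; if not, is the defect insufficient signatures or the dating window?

Not effective — dating-window requirement not satisfied.

Signatures required: two-thirds of 21 — 2/3 of 21 = 14, so 14 needed; 14 signed. Sufficient.
Dating window: the latest signature is 92 days after the earliest; the limit is 90 days. Outside the window.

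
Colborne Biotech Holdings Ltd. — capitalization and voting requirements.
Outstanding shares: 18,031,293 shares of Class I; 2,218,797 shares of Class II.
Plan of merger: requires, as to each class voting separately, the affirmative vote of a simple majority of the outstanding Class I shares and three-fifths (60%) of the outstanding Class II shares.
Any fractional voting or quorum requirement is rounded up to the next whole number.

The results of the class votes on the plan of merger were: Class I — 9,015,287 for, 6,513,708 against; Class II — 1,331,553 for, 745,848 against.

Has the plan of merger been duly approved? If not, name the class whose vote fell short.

Class I: a majority of 18031293 is 9015647; 9,015,647 required, 9,015,287 in favor — not approved.
Class II: 3/5 of 2218797 = 1331278.20, rounded up to 1331279; 1,331,279 required, 1,331,553 in favor — approved.

Not approved — the Class I shares did not give the required vote.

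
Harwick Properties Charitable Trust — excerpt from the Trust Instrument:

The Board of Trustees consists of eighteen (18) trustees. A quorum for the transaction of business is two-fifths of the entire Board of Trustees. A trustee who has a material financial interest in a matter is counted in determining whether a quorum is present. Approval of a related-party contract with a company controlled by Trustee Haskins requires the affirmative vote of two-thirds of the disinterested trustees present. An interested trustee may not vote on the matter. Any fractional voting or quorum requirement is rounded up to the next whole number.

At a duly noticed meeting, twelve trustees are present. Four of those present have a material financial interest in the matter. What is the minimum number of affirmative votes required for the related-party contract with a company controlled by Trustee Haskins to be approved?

6

The related-party contract with a company controlled by Trustee Haskins requires two-thirds of the disinterested trustees present (12 − 4 = 8).
2/3 of 8 = 5.33, rounded up to 6.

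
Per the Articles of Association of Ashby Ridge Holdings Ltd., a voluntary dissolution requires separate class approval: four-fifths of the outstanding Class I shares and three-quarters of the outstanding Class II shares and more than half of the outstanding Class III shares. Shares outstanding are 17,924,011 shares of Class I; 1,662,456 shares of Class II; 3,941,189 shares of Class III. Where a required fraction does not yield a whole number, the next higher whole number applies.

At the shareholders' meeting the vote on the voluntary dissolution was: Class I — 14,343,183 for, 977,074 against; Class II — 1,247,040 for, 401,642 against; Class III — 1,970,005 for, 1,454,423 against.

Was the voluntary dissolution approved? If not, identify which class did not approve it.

Not approved — the Class III shares did not give the required vote.

Class I: 4/5 of 17924011 = 14339208.80, rounded up to 14339209; 14,339,209 required, 14,343,183 in favor — approved.
Class II: 3/4 of 1662456 = 1246842; 1,246,842 required, 1,247,040 in favor — approved.
Class III: a majority of 3941189 is 1970595; 1,970,595 required, 1,970,005 in favor — not approved.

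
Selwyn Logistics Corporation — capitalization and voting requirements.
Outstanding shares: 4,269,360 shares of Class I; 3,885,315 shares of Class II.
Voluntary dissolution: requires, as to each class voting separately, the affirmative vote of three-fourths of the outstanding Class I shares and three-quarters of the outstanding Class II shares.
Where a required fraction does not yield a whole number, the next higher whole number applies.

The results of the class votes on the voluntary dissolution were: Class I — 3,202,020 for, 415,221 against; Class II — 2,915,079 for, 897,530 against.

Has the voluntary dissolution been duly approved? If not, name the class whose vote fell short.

Class I: 3/4 of 4269360 = 3202020; 3,202,020 required, 3,202,020 in favor — approved.
Class II: 3/4 of 3885315 = 2913986.25, rounded up to 2913987; 2,913,987 required, 2,915,079 in favor — approved.

Approved — every class gave the required vote.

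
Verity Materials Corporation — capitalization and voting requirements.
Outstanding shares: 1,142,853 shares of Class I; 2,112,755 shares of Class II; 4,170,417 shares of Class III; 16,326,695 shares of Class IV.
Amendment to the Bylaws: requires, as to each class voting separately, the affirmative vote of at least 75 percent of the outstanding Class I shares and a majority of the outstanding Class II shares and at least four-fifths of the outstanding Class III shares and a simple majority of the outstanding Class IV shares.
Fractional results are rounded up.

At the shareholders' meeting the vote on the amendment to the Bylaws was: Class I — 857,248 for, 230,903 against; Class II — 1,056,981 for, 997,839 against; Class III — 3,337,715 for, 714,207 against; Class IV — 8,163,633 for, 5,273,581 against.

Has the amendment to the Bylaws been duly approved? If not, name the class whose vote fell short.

Approved — every class gave the required vote.

Class I: 3/4 of 1142853 = 857139.75, rounded up to 857140; 857,140 required, 857,248 in favor — approved.
Class II: a majority of 2112755 is 1056378; 1,056,378 required, 1,056,981 in favor — approved.
Class III: 4/5 of 4170417 = 3336333.60, rounded up to 3336334; 3,336,334 required, 3,337,715 in favor — approved.
Class IV: a majority of 16326695 is 8163348; 8,163,348 required, 8,163,633 in favor — approved.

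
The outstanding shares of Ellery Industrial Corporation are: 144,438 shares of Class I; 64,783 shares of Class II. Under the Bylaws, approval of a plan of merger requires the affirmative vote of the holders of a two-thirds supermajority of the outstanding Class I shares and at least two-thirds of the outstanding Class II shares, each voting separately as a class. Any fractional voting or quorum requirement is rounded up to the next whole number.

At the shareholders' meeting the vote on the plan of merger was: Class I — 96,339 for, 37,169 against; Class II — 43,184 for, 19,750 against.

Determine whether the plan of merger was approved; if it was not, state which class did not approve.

Class I: 2/3 of 144438 = 96292; 96,292 required, 96,339 in favor — approved.
Class II: 2/3 of 64783 = 43188.67, rounded up to 43189; 43,189 required, 43,184 in favor — not approved.

Not approved — the Class II shares did not give the required vote.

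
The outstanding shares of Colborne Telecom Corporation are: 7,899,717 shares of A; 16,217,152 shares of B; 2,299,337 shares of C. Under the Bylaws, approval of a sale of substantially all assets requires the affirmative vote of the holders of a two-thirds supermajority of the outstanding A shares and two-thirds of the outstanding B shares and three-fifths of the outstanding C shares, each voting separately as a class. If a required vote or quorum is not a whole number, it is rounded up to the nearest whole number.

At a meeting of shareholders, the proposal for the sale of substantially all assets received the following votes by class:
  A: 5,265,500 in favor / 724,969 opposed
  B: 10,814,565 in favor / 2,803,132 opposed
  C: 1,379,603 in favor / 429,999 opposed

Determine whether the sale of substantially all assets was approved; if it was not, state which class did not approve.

A: 2/3 of 7899717 = 5266478; 5,266,478 required, 5,265,500 in favor — not approved.
B: 2/3 of 16217152 = 10811434.67, rounded up to 10811435; 10,811,435 required, 10,814,565 in favor — approved.
C: 3/5 of 2299337 = 1379602.20, rounded up to 1379603; 1,379,603 required, 1,379,603 in favor — approved.

Not approved — the A shares did not give the required vote.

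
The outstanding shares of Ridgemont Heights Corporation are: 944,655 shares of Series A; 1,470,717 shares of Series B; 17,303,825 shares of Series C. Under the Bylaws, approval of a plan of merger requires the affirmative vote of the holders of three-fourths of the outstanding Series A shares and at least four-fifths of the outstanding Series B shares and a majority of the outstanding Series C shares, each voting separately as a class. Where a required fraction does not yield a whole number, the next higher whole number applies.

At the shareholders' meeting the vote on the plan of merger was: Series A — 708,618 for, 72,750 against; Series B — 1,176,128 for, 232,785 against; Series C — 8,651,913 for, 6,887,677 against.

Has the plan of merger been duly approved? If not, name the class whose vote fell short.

Series A: 3/4 of 944655 = 708491.25, rounded up to 708492; 708,492 required, 708,618 in favor — approved.
Series B: 4/5 of 1470717 = 1176573.60, rounded up to 1176574; 1,176,574 required, 1,176,128 in favor — not approved.
Series C: a majority of 17303825 is 8651913; 8,651,913 required, 8,651,913 in favor — approved.

Not approved — the Series B shares did not give the required vote.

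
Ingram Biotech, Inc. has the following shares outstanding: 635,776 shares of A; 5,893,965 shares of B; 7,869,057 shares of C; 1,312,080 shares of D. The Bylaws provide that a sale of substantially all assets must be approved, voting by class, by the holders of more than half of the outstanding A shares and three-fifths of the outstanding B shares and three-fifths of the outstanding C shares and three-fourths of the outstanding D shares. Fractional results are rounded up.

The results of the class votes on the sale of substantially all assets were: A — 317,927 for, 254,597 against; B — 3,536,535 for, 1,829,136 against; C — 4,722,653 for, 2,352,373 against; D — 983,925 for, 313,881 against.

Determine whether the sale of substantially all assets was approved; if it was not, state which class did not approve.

A: a majority of 635776 is 317889; 317,889 required, 317,927 in favor — approved.
B: 3/5 of 5893965 = 3536379; 3,536,379 required, 3,536,535 in favor — approved.
C: 3/5 of 7869057 = 4721434.20, rounded up to 4721435; 4,721,435 required, 4,722,653 in favor — approved.
D: 3/4 of 1312080 = 984060; 984,060 required, 983,925 in favor — not approved.

Not approved — the D shares did not give the required vote.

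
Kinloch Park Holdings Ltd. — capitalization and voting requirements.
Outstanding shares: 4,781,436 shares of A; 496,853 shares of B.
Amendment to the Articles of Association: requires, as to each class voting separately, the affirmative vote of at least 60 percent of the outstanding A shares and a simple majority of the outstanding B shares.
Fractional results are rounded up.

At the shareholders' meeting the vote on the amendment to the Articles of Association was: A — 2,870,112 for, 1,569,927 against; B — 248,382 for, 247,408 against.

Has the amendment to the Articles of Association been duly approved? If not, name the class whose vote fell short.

A: 3/5 of 4781436 = 2868861.60, rounded up to 2868862; 2,868,862 required, 2,870,112 in favor — approved.
B: a majority of 496853 is 248427; 248,427 required, 248,382 in favor — not approved.

Not approved — the B shares did not give the required vote.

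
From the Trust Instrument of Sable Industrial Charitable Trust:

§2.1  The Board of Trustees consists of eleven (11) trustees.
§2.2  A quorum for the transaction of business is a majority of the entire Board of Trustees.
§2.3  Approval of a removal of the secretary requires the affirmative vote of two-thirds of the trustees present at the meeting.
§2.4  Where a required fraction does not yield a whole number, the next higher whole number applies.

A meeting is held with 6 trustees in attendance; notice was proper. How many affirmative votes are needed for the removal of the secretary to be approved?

The removal of the secretary requires two-thirds of the trustees present (6).
2/3 of 6 = 4.

4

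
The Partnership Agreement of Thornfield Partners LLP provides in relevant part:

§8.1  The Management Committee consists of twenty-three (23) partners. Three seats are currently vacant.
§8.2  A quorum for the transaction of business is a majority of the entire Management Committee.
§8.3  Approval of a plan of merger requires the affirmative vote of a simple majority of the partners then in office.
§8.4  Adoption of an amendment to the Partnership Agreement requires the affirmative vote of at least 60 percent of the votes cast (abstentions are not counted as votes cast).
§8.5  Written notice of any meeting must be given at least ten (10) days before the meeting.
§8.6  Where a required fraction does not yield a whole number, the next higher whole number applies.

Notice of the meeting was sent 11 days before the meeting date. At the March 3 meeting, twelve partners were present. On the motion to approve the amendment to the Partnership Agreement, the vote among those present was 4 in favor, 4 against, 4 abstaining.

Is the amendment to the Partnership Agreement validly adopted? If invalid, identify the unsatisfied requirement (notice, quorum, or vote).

Invalid — vote requirement not satisfied.

Notice: 11 days given; 10 required (11 ≥ 10). Satisfied.
Quorum: 12 present; quorum is 12. Satisfied.
Vote: the amendment to the Partnership Agreement requires three-fifths of the votes cast (12 present − 4 abstaining = 8). 3/5 of 8 = 4.80, rounded up to 5, so 5 affirmative votes are needed; 4 voted in favor. Not satisfied.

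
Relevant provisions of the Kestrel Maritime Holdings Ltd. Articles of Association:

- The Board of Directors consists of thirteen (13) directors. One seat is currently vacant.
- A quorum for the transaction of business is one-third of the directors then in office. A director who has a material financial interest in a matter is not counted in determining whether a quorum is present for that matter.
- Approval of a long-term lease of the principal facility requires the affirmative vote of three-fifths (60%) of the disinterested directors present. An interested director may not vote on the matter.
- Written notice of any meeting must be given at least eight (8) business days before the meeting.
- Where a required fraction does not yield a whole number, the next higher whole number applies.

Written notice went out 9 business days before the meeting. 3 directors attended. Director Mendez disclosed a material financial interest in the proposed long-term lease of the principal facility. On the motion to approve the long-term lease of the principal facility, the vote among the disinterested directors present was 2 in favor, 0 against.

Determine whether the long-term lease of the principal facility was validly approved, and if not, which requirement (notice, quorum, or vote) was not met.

Invalid — quorum requirement not satisfied.

Notice: 9 business days given; 8 required (9 ≥ 8). Satisfied.
Quorum: 3 present, but the 1 interested director does not count, leaving 2. Quorum is 4. Not satisfied.
Vote: the long-term lease of the principal facility requires three-fifths of the disinterested directors present (3 − 1 = 2). 3/5 of 2 = 1.20, rounded up to 2, so 2 affirmative votes are needed; 2 voted in favor. Satisfied. (Moot — without a quorum no business can be validly transacted.)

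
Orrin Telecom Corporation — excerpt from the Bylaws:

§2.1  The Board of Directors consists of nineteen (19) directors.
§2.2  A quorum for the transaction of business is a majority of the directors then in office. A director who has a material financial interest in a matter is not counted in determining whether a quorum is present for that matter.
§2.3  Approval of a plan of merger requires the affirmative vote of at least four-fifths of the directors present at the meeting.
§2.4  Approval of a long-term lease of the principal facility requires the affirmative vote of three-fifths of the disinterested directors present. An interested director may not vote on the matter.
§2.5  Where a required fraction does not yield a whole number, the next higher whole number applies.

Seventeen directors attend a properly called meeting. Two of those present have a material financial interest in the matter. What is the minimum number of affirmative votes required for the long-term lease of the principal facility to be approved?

The long-term lease of the principal facility requires three-fifths of the disinterested directors present (17 − 2 = 15).
3/5 of 15 = 9.

9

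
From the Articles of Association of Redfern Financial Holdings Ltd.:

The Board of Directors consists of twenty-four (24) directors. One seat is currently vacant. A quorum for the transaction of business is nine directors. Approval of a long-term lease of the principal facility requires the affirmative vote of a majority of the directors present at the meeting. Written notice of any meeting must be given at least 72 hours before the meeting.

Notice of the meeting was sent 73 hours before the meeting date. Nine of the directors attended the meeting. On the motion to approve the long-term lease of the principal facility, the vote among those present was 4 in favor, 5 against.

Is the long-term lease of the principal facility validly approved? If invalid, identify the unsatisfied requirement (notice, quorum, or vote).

Invalid — vote requirement not satisfied.

Notice: 73 hours given; 72 required (73 ≥ 72). Satisfied.
Quorum: 9 present; quorum is 9. Satisfied.
Vote: the long-term lease of the principal facility requires a majority of the directors present (9). A majority of 9 is 5, so 5 affirmative votes are needed; 4 voted in favor. Not satisfied.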